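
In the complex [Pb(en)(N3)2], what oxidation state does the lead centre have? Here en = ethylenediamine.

+2

No counter-ion: the bracketed complex is neutral.
Ligand charges: 1×en neutral; 2×N3 = -2; sum -2.
Pb + (-2) = 0 ⇒ Pb is +2.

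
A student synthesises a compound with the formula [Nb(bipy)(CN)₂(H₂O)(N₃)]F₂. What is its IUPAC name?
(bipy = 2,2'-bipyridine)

aquaazido(2,2'-bipyridine)dicyanoniobium(V) fluoride

The 2 fluoride counter-ions carry a total charge of -2, so each complex ion is 2+.
Ligand charges: 1×azido (-1 each), 1×2,2'-bipyridine (neutral), 2×cyano (-1 each), 1×aqua (neutral); total -3. So Nb + (-3) = 2+, giving Nb = +5.
Ligands are named alphabetically: aqua before azido before bipyridine before cyano.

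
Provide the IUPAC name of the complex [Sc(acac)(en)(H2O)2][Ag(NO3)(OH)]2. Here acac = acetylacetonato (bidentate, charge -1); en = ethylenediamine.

Scandium is always +3 in its complexes; the cation's ligand charges sum to -1, so the complex cation is 2+.
With 2 anions per cation, each anion must be 2/2 = 1−.
Anion: ligand charges sum to -2; for the ion to be 1−, Ag = +1.

(acetylacetonato)diaqua(ethylenediamine)scandium(III) hydroxonitratoargentate(I)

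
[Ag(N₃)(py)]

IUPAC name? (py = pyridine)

azido(pyridine)silver(I)

There is no counter-ion, so the complex is neutral overall.
Ligand charges: 1×pyridine (neutral), 1×azido (-1 each); total -1. So Ag + (-1) = 0, giving Ag = +1.
Ligands are named alphabetically: azido before pyridine.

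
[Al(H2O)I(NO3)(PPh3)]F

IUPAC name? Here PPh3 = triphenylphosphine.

aquaiodonitrato(triphenylphosphine)aluminium(III) fluoride

The 1 fluoride counter-ion carries a total charge of -1, so each complex ion is 1+.
Ligand charges: 1×nitrato (-1 each), 1×iodo (-1 each), 1×triphenylphosphine (neutral), 1×aqua (neutral); total -2. So Al + (-2) = 1+, giving Al = +3.
Ligands are named alphabetically: aqua before iodo before nitrato before triphenylphosphine.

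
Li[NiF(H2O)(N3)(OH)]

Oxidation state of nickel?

1 lithium outside the brackets (+1 each) → the complex ion is 1−.
Ligand charges: 1×H2O neutral; 1×OH = -1; 1×F = -1; 1×N3 = -1; sum -3.
Ni + (-3) = 1− ⇒ Ni is +2.

+2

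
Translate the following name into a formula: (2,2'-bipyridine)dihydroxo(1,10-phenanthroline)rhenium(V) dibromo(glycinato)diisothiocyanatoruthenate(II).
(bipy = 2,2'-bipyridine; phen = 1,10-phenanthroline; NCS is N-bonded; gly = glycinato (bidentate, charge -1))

Cation [Re…]: ligand charges -2, Re(V) ⇒ ion charge 3+.
Anion [Ru…]: ligand charges -5, Ru(II) ⇒ ion charge 3−.
One 3+ cation balances one 3− anion.

[Re(bipy)(OH)2(phen)][RuBr2(gly)(NCS)2]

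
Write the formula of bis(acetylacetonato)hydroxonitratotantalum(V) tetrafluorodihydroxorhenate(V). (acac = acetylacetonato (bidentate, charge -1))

Cation [Ta…]: ligand charges -4, Ta(V) ⇒ ion charge 1+.
Anion [Re…]: ligand charges -6, Re(V) ⇒ ion charge 1−.
One 1+ cation balances one 1− anion.

[Ta(acac)2(NO3)(OH)][ReF4(OH)2]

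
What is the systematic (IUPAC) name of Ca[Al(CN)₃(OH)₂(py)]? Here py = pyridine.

The 1 calcium counter-ion carries a total charge of +2, so each complex ion is 2−.
Ligand charges: 1×pyridine (neutral), 2×hydroxo (-1 each), 3×cyano (-1 each); total -5. So Al + (-5) = 2−, giving Al = +3.
The complex ion is anionic, so aluminium takes the -ate form aluminate(III).

calcium tricyanodihydroxo(pyridine)aluminate(III)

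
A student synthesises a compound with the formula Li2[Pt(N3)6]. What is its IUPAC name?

The 2 lithium counter-ions carry a total charge of +2, so each complex ion is 2−.
Ligand charges: 6×azido (-1 each); total -6. So Pt + (-6) = 2−, giving Pt = +4.
The complex ion is anionic, so platinum takes the -ate form platinate(IV).

lithium hexaazidoplatinate(IV)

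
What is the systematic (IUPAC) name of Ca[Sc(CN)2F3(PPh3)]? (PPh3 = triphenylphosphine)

The 1 calcium counter-ion carries a total charge of +2, so each complex ion is 2−.
Ligand charges: 3×fluoro (-1 each), 1×triphenylphosphine (neutral), 2×cyano (-1 each); total -5. So Sc + (-5) = 2−, giving Sc = +3.
The complex ion is anionic, so scandium takes the -ate form scandate(III).

calcium dicyanotrifluoro(triphenylphosphine)scandate(III)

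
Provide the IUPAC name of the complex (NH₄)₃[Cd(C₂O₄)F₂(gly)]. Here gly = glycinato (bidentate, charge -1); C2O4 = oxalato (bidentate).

ammonium difluoro(glycinato)oxalatocadmate(II)

The 3 ammonium counter-ions carry a total charge of +3, so each complex ion is 3−.
Ligand charges: 2×fluoro (-1 each), 1×glycinato (-1 each), 1×oxalato (-2 each); total -5. So Cd + (-5) = 3−, giving Cd = +2.
Ligands are named alphabetically: fluoro before glycinato before oxalato.
The complex ion is anionic, so cadmium takes the -ate form cadmate(II).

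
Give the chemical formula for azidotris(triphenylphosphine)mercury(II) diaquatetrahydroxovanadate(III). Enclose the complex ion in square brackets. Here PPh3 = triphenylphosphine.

Cation [Hg…]: ligand charges -1, Hg(II) ⇒ ion charge 1+.
Anion [V…]: ligand charges -4, V(III) ⇒ ion charge 1−.

[Hg(N3)(PPh3)3][V(H2O)2(OH)4]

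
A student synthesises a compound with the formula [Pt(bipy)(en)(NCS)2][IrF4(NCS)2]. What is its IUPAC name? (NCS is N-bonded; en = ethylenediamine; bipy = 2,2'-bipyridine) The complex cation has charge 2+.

The complex cation is given as 2+; its ligand charges sum to -2, so Pt = +4.
A 1:1 salt means the anion carries the equal and opposite charge, 2−.
Anion: ligand charges sum to -6; for the ion to be 2−, Ir = +4.

(2,2'-bipyridine)(ethylenediamine)diisothiocyanatoplatinum(IV) tetrafluorodiisothiocyanatoiridate(IV)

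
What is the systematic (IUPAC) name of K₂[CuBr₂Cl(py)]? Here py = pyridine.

The 2 potassium counter-ions carry a total charge of +2, so each complex ion is 2−.
Ligand charges: 1×chloro (-1 each), 1×pyridine (neutral), 2×bromo (-1 each); total -3. So Cu + (-3) = 2−, giving Cu = +1.
The complex ion is anionic, so copper takes the -ate form cuprate(I).

potassium dibromochloro(pyridine)cuprate(I)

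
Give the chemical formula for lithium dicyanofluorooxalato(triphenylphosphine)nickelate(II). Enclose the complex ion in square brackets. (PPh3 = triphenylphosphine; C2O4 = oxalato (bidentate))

Ligands: 1 triphenylphosphine (PPh3, neutral), 1 oxalato (C2O4, -2), 1 fluoro (F, -1), 2 cyano (CN, -1). Ligand charge sum = -5.
With Ni in oxidation state +2, the complex ion is [Ni...]^3−.
Charge balance with lithium (+1) requires 1 complex ion per 3 lithium.

Li3[Ni(C2O4)(CN)2F(PPh3)]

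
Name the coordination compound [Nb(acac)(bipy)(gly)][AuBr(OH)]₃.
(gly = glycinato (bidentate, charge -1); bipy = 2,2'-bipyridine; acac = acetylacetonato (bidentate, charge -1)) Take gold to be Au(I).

(acetylacetonato)(2,2'-bipyridine)(glycinato)niobium(V) bromohydroxoaurate(I)

Au is given as +1; the anion's ligand charges sum to -2, so the complex anion is 1−.
With 3 anions per cation, the cation must be 3×1 = 3+.
Cation: ligand charges sum to -2; for the ion to be 3+, Nb = +5.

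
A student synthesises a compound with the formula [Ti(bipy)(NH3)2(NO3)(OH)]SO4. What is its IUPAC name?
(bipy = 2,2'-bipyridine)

diammine(2,2'-bipyridine)hydroxonitratotitanium(IV) sulfate

The 1 sulfate counter-ion carries a total charge of -2, so each complex ion is 2+.
Ligand charges: 1×2,2'-bipyridine (neutral), 1×nitrato (-1 each), 1×hydroxo (-1 each), 2×ammine (neutral); total -2. So Ti + (-2) = 2+, giving Ti = +4.
Ligands are named alphabetically: ammine before bipyridine before hydroxo before nitrato.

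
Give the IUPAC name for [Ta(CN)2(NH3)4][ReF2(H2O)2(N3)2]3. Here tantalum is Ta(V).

Both ions are complex: the cation is named first with the plain metal name, the anion second with the -ate form; each ion's ligands are alphabetised independently.
Ta is given as +5; the cation's ligand charges sum to -2, so the complex cation is 3+.
With 3 anions per cation, each anion must be 3/3 = 1−.
Anion: ligand charges sum to -4; for the ion to be 1−, Re = +3.

tetraamminedicyanotantalum(V) diaquadiazidodifluororhenate(III)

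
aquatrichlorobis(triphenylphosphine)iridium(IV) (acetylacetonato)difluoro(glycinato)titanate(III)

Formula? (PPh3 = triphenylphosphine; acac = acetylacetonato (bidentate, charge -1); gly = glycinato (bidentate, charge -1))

[IrCl3(H2O)(PPh3)2][Ti(acac)F2(gly)]

Cation [Ir…]: ligand charges -3, Ir(IV) ⇒ ion charge 1+.
Anion [Ti…]: ligand charges -4, Ti(III) ⇒ ion charge 1−.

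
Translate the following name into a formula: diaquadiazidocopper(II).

[Cu(H2O)2(N3)2]

Ligands: 2 azido (N3, -1), 2 aqua (H2O, neutral). Ligand charge sum = -2.
With Cu in oxidation state +2, the complex ion is [Cu...].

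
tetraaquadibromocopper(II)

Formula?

[CuBr2(H2O)4]

Ligands: 2 bromo (Br, -1), 4 aqua (H2O, neutral). Ligand charge sum = -2.
With Cu in oxidation state +2, the complex ion is [Cu...].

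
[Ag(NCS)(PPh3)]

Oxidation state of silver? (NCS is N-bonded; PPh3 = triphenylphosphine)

+1

No counter-ion: the bracketed complex is neutral.
Ligand charges: 1×NCS = -1; 1×PPh3 neutral; sum -1.
Ag + (-1) = 0 ⇒ Ag is +1.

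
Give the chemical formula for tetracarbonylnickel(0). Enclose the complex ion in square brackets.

[Ni(CO)4]

Ligands: 4 carbonyl (CO, neutral). Ligand charge sum = 0.
With Ni in oxidation state 0, the complex ion is [Ni...].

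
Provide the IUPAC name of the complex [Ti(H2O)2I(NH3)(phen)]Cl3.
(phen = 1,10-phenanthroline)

amminediaquaiodo(1,10-phenanthroline)titanium(IV) chloride

The 3 chloride counter-ions carry a total charge of -3, so each complex ion is 3+.
Ligand charges: 2×aqua (neutral), 1×1,10-phenanthroline (neutral), 1×iodo (-1 each), 1×ammine (neutral); total -1. So Ti + (-1) = 3+, giving Ti = +4.
Ligands are named alphabetically: ammine before aqua before iodo before phenanthroline.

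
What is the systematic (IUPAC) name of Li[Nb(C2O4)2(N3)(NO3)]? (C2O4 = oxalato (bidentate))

The 1 lithium counter-ion carries a total charge of +1, so each complex ion is 1−.
Ligand charges: 1×nitrato (-1 each), 2×oxalato (-2 each), 1×azido (-1 each); total -6. So Nb + (-6) = 1−, giving Nb = +5.
The complex ion is anionic, so niobium takes the -ate form niobate(V).

lithium azidonitratodioxalatoniobate(V)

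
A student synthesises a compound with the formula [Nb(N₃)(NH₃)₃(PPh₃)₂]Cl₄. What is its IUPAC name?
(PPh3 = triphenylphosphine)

triammineazidobis(triphenylphosphine)niobium(V) chloride

The 4 chloride counter-ions carry a total charge of -4, so each complex ion is 4+.
Ligand charges: 2×triphenylphosphine (neutral), 3×ammine (neutral), 1×azido (-1 each); total -1. So Nb + (-1) = 4+, giving Nb = +5.
Ligands are named alphabetically: ammine before azido before triphenylphosphine.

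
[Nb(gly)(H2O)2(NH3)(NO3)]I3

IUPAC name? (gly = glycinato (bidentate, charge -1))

The 3 iodide counter-ions carry a total charge of -3, so each complex ion is 3+.
Ligand charges: 1×glycinato (-1 each), 2×aqua (neutral), 1×nitrato (-1 each), 1×ammine (neutral); total -2. So Nb + (-2) = 3+, giving Nb = +5.
Ligands are named alphabetically: ammine before aqua before glycinato before nitrato.

amminediaqua(glycinato)nitratoniobium(V) iodide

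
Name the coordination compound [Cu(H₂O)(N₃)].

aquaazidocopper(I)

There is no counter-ion, so the complex is neutral overall.
Ligand charges: 1×azido (-1 each), 1×aqua (neutral); total -1. So Cu + (-1) = 0, giving Cu = +1.
Ligands are named alphabetically: aqua before azido.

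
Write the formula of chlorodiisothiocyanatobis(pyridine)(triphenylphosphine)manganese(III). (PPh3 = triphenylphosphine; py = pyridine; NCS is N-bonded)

Ligands: 1 triphenylphosphine (PPh3, neutral), 2 pyridine (py, neutral), 1 chloro (Cl, -1), 2 isothiocyanato (NCS, -1). Ligand charge sum = -3.
With Mn in oxidation state +3, the complex ion is [Mn...].

[MnCl(NCS)2(PPh3)(py)2]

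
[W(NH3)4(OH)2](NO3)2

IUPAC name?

tetraamminedihydroxotungsten(IV) nitrate

The 2 nitrate counter-ions carry a total charge of -2, so each complex ion is 2+.
Ligand charges: 4×ammine (neutral), 2×hydroxo (-1 each); total -2. So W + (-2) = 2+, giving W = +4.
Ligands are named alphabetically: ammine before hydroxo.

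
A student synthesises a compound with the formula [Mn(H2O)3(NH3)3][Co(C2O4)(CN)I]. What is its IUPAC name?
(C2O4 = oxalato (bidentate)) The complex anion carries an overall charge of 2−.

The complex anion is given as 2−; its ligand charges sum to -4, so Co = +2.
A 1:1 salt means the cation carries the equal and opposite charge, 2+.
Cation: ligand charges sum to 0; for the ion to be 2+, Mn = +2.

triamminetriaquamanganese(II) cyanoiodooxalatocobaltate(II)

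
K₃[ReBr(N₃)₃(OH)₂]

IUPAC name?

The 3 potassium counter-ions carry a total charge of +3, so each complex ion is 3−.
Ligand charges: 3×azido (-1 each), 2×hydroxo (-1 each), 1×bromo (-1 each); total -6. So Re + (-6) = 3−, giving Re = +3.
Ligands are named alphabetically: azido before bromo before hydroxo.
The complex ion is anionic, so rhenium takes the -ate form rhenate(III).

potassium triazidobromodihydroxorhenate(III)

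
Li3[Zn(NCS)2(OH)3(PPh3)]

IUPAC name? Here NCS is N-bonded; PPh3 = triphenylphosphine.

The 3 lithium counter-ions carry a total charge of +3, so each complex ion is 3−.
Ligand charges: 3×hydroxo (-1 each), 2×isothiocyanato (-1 each), 1×triphenylphosphine (neutral); total -5. So Zn + (-5) = 3−, giving Zn = +2.
The complex ion is anionic, so zinc takes the -ate form zincate(II).

lithium trihydroxodiisothiocyanato(triphenylphosphine)zincate(II)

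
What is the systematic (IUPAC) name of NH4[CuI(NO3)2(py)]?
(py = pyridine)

The 1 ammonium counter-ion carries a total charge of +1, so each complex ion is 1−.
Ligand charges: 2×nitrato (-1 each), 1×pyridine (neutral), 1×iodo (-1 each); total -3. So Cu + (-3) = 1−, giving Cu = +2.
The complex ion is anionic, so copper takes the -ate form cuprate(II).

ammonium iododinitrato(pyridine)cuprate(II)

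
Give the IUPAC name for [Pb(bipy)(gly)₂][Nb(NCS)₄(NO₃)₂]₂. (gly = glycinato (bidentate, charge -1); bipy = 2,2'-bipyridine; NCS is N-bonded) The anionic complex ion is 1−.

(2,2'-bipyridine)bis(glycinato)lead(IV) tetraisothiocyanatodinitratoniobate(V)

The complex anion is given as 1−; its ligand charges sum to -6, so Nb = +5.
With 2 anions per cation, the cation must be 2×1 = 2+.
Cation: ligand charges sum to -2; for the ion to be 2+, Pb = +4.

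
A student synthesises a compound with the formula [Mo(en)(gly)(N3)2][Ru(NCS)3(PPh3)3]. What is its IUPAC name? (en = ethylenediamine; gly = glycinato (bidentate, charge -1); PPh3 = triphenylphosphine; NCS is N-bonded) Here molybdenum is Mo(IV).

diazido(ethylenediamine)(glycinato)molybdenum(IV) triisothiocyanatotris(triphenylphosphine)ruthenate(II)

Mo is given as +4; the cation's ligand charges sum to -3, so the complex cation is 1+.
A 1:1 salt means the anion carries the equal and opposite charge, 1−.
Anion: ligand charges sum to -3; for the ion to be 1−, Ru = +2.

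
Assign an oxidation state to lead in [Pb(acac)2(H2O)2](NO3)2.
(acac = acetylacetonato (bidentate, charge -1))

2 nitrate outside the brackets (-1 each) → the complex ion is 2+.
Ligand charges: 2×acac = -2; 2×H2O neutral; sum -2.
Pb + (-2) = 2+ ⇒ Pb is +4.

+4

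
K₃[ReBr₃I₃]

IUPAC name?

potassium tribromotriiodorhenate(III)

The 3 potassium counter-ions carry a total charge of +3, so each complex ion is 3−.
Ligand charges: 3×iodo (-1 each), 3×bromo (-1 each); total -6. So Re + (-6) = 3−, giving Re = +3.
Ligands are named alphabetically: bromo before iodo.
The complex ion is anionic, so rhenium takes the -ate form rhenate(III).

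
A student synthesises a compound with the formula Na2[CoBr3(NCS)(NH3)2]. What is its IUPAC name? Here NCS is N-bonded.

sodium diamminetribromoisothiocyanatocobaltate(II)

The 2 sodium counter-ions carry a total charge of +2, so each complex ion is 2−.
Ligand charges: 1×isothiocyanato (-1 each), 3×bromo (-1 each), 2×ammine (neutral); total -4. So Co + (-4) = 2−, giving Co = +2.
Ligands are named alphabetically: ammine before bromo before isothiocyanato.
The complex ion is anionic, so cobalt takes the -ate form cobaltate(II).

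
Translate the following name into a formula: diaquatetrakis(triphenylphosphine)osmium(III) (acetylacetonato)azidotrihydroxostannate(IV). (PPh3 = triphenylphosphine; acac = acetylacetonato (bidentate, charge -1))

Cation [Os…]: ligand charges 0, Os(III) ⇒ ion charge 3+.
Anion [Sn…]: ligand charges -5, Sn(IV) ⇒ ion charge 1−.
One 3+ cation requires 3 of the 1− anion.

[Os(H2O)2(PPh3)4][Sn(acac)(N3)(OH)3]3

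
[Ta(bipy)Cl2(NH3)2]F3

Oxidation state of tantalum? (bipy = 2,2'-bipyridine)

3 fluoride outside the brackets (-1 each) → the complex ion is 3+.
Ligand charges: 2×NH3 neutral; 2×Cl = -2; 1×bipy neutral; sum -2.
Ta + (-2) = 3+ ⇒ Ta is +5.

+5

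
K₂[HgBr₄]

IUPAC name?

The 2 potassium counter-ions carry a total charge of +2, so each complex ion is 2−.
Ligand charges: 4×bromo (-1 each); total -4. So Hg + (-4) = 2−, giving Hg = +2.
The complex ion is anionic, so mercury takes the -ate form mercurate(II).

potassium tetrabromomercurate(II)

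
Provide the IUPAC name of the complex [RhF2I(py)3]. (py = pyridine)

difluoroiodotris(pyridine)rhodium(III)

There is no counter-ion, so the complex is neutral overall.
Ligand charges: 2×fluoro (-1 each), 3×pyridine (neutral), 1×iodo (-1 each); total -3. So Rh + (-3) = 0, giving Rh = +3.
Ligands are named alphabetically: fluoro before iodo before pyridine.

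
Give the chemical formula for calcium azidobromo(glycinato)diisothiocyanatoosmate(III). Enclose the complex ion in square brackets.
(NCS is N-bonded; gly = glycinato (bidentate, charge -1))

Ca[OsBr(gly)(N3)(NCS)2]

Ligands: 1 bromo (Br, -1), 2 isothiocyanato (NCS, -1), 1 azido (N3, -1), 1 glycinato (gly, -1). Ligand charge sum = -5.
With Os in oxidation state +3, the complex ion is [Os...]^2−.
Charge balance with calcium (+2) requires 1 complex ion per 1 calcium.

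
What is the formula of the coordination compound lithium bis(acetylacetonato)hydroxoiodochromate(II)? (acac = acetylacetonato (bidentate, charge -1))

Ligands: 2 acetylacetonato (acac, -1), 1 hydroxo (OH, -1), 1 iodo (I, -1). Ligand charge sum = -4.
With Cr in oxidation state +2, the complex ion is [Cr...]^2−.
Charge balance with lithium (+1) requires 1 complex ion per 2 lithium.

Li2[Cr(acac)2I(OH)]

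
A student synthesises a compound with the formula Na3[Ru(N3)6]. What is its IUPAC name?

sodium hexaazidoruthenate(III)

The 3 sodium counter-ions carry a total charge of +3, so each complex ion is 3−.
Ligand charges: 6×azido (-1 each); total -6. So Ru + (-6) = 3−, giving Ru = +3.
The complex ion is anionic, so ruthenium takes the -ate form ruthenate(III).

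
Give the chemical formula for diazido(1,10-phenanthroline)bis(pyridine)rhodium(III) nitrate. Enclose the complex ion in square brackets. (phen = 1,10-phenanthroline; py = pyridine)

[Rh(N3)2(phen)(py)2]NO3

Ligands: 2 azido (N3, -1), 1 1,10-phenanthroline (phen, neutral), 2 pyridine (py, neutral). Ligand charge sum = -2.
With Rh in oxidation state +3, the complex ion is [Rh...]^1+.
Charge balance with nitrate (-1) requires 1 complex ion per 1 nitrate.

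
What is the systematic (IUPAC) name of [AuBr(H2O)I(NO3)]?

aquabromoiodonitratogold(III)

There is no counter-ion, so the complex is neutral overall.
Ligand charges: 1×iodo (-1 each), 1×bromo (-1 each), 1×aqua (neutral), 1×nitrato (-1 each); total -3. So Au + (-3) = 0, giving Au = +3.
Ligands are named alphabetically: aqua before bromo before iodo before nitrato.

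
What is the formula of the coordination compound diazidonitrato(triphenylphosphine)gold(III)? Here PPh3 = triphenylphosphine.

[Au(N3)2(NO3)(PPh3)]

Ligands: 2 azido (N3, -1), 1 triphenylphosphine (PPh3, neutral), 1 nitrato (NO3, -1). Ligand charge sum = -3.
With Au in oxidation state +3, the complex ion is [Au...].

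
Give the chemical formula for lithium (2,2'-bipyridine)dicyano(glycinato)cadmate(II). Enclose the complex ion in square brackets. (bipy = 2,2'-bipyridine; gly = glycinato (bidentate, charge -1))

Li[Cd(bipy)(CN)2(gly)]

Ligands: 1 2,2'-bipyridine (bipy, neutral), 1 glycinato (gly, -1), 2 cyano (CN, -1). Ligand charge sum = -3.
With Cd in oxidation state +2, the complex ion is [Cd...]^1−.
Charge balance with lithium (+1) requires 1 complex ion per 1 lithium.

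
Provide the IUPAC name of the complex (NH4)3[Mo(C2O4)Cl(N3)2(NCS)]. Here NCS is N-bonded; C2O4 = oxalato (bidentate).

ammonium diazidochloroisothiocyanatooxalatomolybdate(III)

The 3 ammonium counter-ions carry a total charge of +3, so each complex ion is 3−.
Ligand charges: 1×isothiocyanato (-1 each), 1×oxalato (-2 each), 2×azido (-1 each), 1×chloro (-1 each); total -6. So Mo + (-6) = 3−, giving Mo = +3.
Ligands are named alphabetically: azido before chloro before isothiocyanato before oxalato.
The complex ion is anionic, so molybdenum takes the -ate form molybdate(III).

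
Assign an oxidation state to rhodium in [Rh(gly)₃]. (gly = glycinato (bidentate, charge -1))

No counter-ion: the bracketed complex is neutral.
Ligand charges: 3×gly = -3; sum -3.
Rh + (-3) = 0 ⇒ Rh is +3.

+3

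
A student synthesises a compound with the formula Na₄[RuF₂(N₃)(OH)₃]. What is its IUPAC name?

sodium azidodifluorotrihydroxoruthenate(II)

The 4 sodium counter-ions carry a total charge of +4, so each complex ion is 4−.
Ligand charges: 1×azido (-1 each), 3×hydroxo (-1 each), 2×fluoro (-1 each); total -6. So Ru + (-6) = 4−, giving Ru = +2.
The complex ion is anionic, so ruthenium takes the -ate form ruthenate(II).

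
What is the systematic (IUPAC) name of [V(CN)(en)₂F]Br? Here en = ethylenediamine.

The 1 bromide counter-ion carries a total charge of -1, so each complex ion is 1+.
Ligand charges: 1×cyano (-1 each), 1×fluoro (-1 each), 2×ethylenediamine (neutral); total -2. So V + (-2) = 1+, giving V = +3.
Ligands are named alphabetically: cyano before ethylenediamine before fluoro.

cyanobis(ethylenediamine)fluorovanadium(III) bromide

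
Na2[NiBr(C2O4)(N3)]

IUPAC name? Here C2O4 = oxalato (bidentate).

sodium azidobromooxalatonickelate(II)

The 2 sodium counter-ions carry a total charge of +2, so each complex ion is 2−.
Ligand charges: 1×oxalato (-2 each), 1×azido (-1 each), 1×bromo (-1 each); total -4. So Ni + (-4) = 2−, giving Ni = +2.
The complex ion is anionic, so nickel takes the -ate form nickelate(II).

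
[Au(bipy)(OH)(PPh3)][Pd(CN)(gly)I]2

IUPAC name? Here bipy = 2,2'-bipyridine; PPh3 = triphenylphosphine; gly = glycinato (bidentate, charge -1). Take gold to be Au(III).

(2,2'-bipyridine)hydroxo(triphenylphosphine)gold(III) cyano(glycinato)iodopalladate(II)

Both ions are complex: the cation is named first with the plain metal name, the anion second with the -ate form; each ion's ligands are alphabetised independently.
Au is given as +3; the cation's ligand charges sum to -1, so the complex cation is 2+.
With 2 anions per cation, each anion must be 2/2 = 1−.
Anion: ligand charges sum to -3; for the ion to be 1−, Pd = +2.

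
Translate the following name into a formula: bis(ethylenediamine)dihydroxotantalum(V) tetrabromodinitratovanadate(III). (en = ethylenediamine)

[Ta(en)2(OH)2][VBr4(NO3)2]

Cation [Ta…]: ligand charges -2, Ta(V) ⇒ ion charge 3+.
Anion [V…]: ligand charges -6, V(III) ⇒ ion charge 3−.
One 3+ cation balances one 3− anion.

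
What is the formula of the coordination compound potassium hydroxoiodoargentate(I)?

K[AgI(OH)]

Ligands: 1 iodo (I, -1), 1 hydroxo (OH, -1). Ligand charge sum = -2.
Charge balance with potassium (+1) requires 1 complex ion per 1 potassium.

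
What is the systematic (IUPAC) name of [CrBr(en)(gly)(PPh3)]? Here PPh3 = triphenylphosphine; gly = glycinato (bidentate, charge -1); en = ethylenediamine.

There is no counter-ion, so the complex is neutral overall.
Ligand charges: 1×triphenylphosphine (neutral), 1×glycinato (-1 each), 1×bromo (-1 each), 1×ethylenediamine (neutral); total -2. So Cr + (-2) = 0, giving Cr = +2.
Ligands are named alphabetically: bromo before ethylenediamine before glycinato before triphenylphosphine.

bromo(ethylenediamine)(glycinato)(triphenylphosphine)chromium(II)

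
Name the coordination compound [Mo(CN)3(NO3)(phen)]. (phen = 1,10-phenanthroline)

There is no counter-ion, so the complex is neutral overall.
Ligand charges: 1×nitrato (-1 each), 1×1,10-phenanthroline (neutral), 3×cyano (-1 each); total -4. So Mo + (-4) = 0, giving Mo = +4.
Ligands are named alphabetically: cyano before nitrato before phenanthroline.

tricyanonitrato(1,10-phenanthroline)molybdenum(IV)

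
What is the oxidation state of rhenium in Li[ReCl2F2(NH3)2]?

1 lithium outside the brackets (+1 each) → the complex ion is 1−.
Ligand charges: 2×Cl = -2; 2×NH3 neutral; 2×F = -2; sum -4.
Re + (-4) = 1− ⇒ Re is +3.

+3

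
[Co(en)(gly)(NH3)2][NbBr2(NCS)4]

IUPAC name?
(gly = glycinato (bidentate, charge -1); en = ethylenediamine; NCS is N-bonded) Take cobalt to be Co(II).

diammine(ethylenediamine)(glycinato)cobalt(II) dibromotetraisothiocyanatoniobate(V)

Co is given as +2; the cation's ligand charges sum to -1, so the complex cation is 1+.
A 1:1 salt means the anion carries the equal and opposite charge, 1−.
Anion: ligand charges sum to -6; for the ion to be 1−, Nb = +5.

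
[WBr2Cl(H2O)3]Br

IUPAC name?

The 1 bromide counter-ion carries a total charge of -1, so each complex ion is 1+.
Ligand charges: 2×bromo (-1 each), 3×aqua (neutral), 1×chloro (-1 each); total -3. So W + (-3) = 1+, giving W = +4.
Ligands are named alphabetically: aqua before bromo before chloro.

triaquadibromochlorotungsten(IV) bromide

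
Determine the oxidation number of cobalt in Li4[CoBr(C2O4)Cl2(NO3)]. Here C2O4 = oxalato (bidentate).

+2

4 lithium outside the brackets (+1 each) → the complex ion is 4−.
Ligand charges: 1×Br = -1; 1×C2O4 = -2; 2×Cl = -2; 1×NO3 = -1; sum -6.
Co + (-6) = 4− ⇒ Co is +2.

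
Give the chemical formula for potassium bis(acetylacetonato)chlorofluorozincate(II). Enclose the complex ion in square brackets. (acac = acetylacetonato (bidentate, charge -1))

Ligands: 1 chloro (Cl, -1), 2 acetylacetonato (acac, -1), 1 fluoro (F, -1). Ligand charge sum = -4.
With Zn in oxidation state +2, the complex ion is [Zn...]^2−.
Charge balance with potassium (+1) requires 1 complex ion per 2 potassium.

K2[Zn(acac)2ClF]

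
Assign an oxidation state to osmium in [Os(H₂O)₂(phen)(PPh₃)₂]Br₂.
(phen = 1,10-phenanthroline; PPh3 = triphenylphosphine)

+2

2 bromide outside the brackets (-1 each) → the complex ion is 2+.
Ligand charges: 1×phen neutral; 2×H2O neutral; 2×PPh3 neutral; sum 0.
Os + (0) = 2+ ⇒ Os is +2.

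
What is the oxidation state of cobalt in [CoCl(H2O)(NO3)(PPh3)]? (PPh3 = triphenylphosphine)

+2

No counter-ion: the bracketed complex is neutral.
Ligand charges: 1×H2O neutral; 1×NO3 = -1; 1×Cl = -1; 1×PPh3 neutral; sum -2.
Co + (-2) = 0 ⇒ Co is +2.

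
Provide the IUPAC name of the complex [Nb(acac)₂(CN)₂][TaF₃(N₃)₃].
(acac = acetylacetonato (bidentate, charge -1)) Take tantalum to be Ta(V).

bis(acetylacetonato)dicyanoniobium(V) triazidotrifluorotantalate(V)

Ta is given as +5; the anion's ligand charges sum to -6, so the complex anion is 1−.
A 1:1 salt means the cation carries the equal and opposite charge, 1+.
Cation: ligand charges sum to -4; for the ion to be 1+, Nb = +5.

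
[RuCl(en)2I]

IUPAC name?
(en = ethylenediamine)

chlorobis(ethylenediamine)iodoruthenium(II)

There is no counter-ion, so the complex is neutral overall.
Ligand charges: 1×chloro (-1 each), 1×iodo (-1 each), 2×ethylenediamine (neutral); total -2. So Ru + (-2) = 0, giving Ru = +2.
Ligands are named alphabetically: chloro before ethylenediamine before iodo.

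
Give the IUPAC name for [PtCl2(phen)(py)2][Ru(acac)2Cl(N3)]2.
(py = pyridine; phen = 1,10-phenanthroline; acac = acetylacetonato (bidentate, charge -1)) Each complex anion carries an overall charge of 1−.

dichloro(1,10-phenanthroline)bis(pyridine)platinum(IV) bis(acetylacetonato)azidochlororuthenate(III)

The complex anion is given as 1−; its ligand charges sum to -4, so Ru = +3.
With 2 anions per cation, the cation must be 2×1 = 2+.
Cation: ligand charges sum to -2; for the ion to be 2+, Pt = +4.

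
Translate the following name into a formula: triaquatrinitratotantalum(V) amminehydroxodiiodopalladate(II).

Cation [Ta…]: ligand charges -3, Ta(V) ⇒ ion charge 2+.
Anion [Pd…]: ligand charges -3, Pd(II) ⇒ ion charge 1−.
One 2+ cation requires 2 of the 1− anion.

[Ta(H2O)3(NO3)3][PdI2(NH3)(OH)]2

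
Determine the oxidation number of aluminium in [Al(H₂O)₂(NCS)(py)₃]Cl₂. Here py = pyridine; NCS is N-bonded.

+3

2 chloride outside the brackets (-1 each) → the complex ion is 2+.
Ligand charges: 2×H2O neutral; 3×py neutral; 1×NCS = -1; sum -1.
Al + (-1) = 2+ ⇒ Al is +3.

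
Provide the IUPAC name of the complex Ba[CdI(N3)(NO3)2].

barium azidoiododinitratocadmate(II)

The 1 barium counter-ion carries a total charge of +2, so each complex ion is 2−.
Ligand charges: 2×nitrato (-1 each), 1×iodo (-1 each), 1×azido (-1 each); total -4. So Cd + (-4) = 2−, giving Cd = +2.
The complex ion is anionic, so cadmium takes the -ate form cadmate(II).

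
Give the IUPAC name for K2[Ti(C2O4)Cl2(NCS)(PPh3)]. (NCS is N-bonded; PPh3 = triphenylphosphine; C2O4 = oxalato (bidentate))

potassium dichloroisothiocyanatooxalato(triphenylphosphine)titanate(III)

The 2 potassium counter-ions carry a total charge of +2, so each complex ion is 2−.
Ligand charges: 1×isothiocyanato (-1 each), 1×triphenylphosphine (neutral), 1×oxalato (-2 each), 2×chloro (-1 each); total -5. So Ti + (-5) = 2−, giving Ti = +3.
The complex ion is anionic, so titanium takes the -ate form titanate(III).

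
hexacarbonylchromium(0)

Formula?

Ligands: 6 carbonyl (CO, neutral). Ligand charge sum = 0.
With Cr in oxidation state 0, the complex ion is [Cr...].

[Cr(CO)6]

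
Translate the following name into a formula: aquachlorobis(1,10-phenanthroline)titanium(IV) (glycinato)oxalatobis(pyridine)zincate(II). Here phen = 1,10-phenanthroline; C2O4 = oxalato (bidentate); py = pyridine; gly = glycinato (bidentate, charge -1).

Cation [Ti…]: ligand charges -1, Ti(IV) ⇒ ion charge 3+.
Anion [Zn…]: ligand charges -3, Zn(II) ⇒ ion charge 1−.

[TiCl(H2O)(phen)2][Zn(C2O4)(gly)(py)2]3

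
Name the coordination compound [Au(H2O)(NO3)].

There is no counter-ion, so the complex is neutral overall.
Ligand charges: 1×aqua (neutral), 1×nitrato (-1 each); total -1. So Au + (-1) = 0, giving Au = +1.
Ligands are named alphabetically: aqua before nitrato.

aquanitratogold(I)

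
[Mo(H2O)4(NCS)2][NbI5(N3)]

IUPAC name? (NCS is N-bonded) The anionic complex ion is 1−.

tetraaquadiisothiocyanatomolybdenum(III) azidopentaiodoniobate(V)

Both ions are complex: the cation is named first with the plain metal name, the anion second with the -ate form; each ion's ligands are alphabetised independently.
The complex anion is given as 1−; its ligand charges sum to -6, so Nb = +5.
A 1:1 salt means the cation carries the equal and opposite charge, 1+.
Cation: ligand charges sum to -2; for the ion to be 1+, Mo = +3.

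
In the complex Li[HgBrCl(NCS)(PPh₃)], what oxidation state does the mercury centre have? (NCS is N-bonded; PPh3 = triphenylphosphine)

+2

1 lithium outside the brackets (+1 each) → the complex ion is 1−.
Ligand charges: 1×NCS = -1; 1×Cl = -1; 1×PPh3 neutral; 1×Br = -1; sum -3.
Hg + (-3) = 1− ⇒ Hg is +2.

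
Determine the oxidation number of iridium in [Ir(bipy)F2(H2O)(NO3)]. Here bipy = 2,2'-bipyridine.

+3

No counter-ion: the bracketed complex is neutral.
Ligand charges: 1×H2O neutral; 1×NO3 = -1; 1×bipy neutral; 2×F = -2; sum -3.
Ir + (-3) = 0 ⇒ Ir is +3.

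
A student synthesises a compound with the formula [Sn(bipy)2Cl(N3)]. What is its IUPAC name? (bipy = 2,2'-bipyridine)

azidobis(2,2'-bipyridine)chlorotin(II)

There is no counter-ion, so the complex is neutral overall.
Ligand charges: 2×2,2'-bipyridine (neutral), 1×azido (-1 each), 1×chloro (-1 each); total -2. So Sn + (-2) = 0, giving Sn = +2.
Ligands are named alphabetically: azido before bipyridine before chloro.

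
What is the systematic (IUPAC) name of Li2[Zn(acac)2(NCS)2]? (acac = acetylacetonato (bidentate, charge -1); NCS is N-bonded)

lithium bis(acetylacetonato)diisothiocyanatozincate(II)

The 2 lithium counter-ions carry a total charge of +2, so each complex ion is 2−.
Ligand charges: 2×acetylacetonato (-1 each), 2×isothiocyanato (-1 each); total -4. So Zn + (-4) = 2−, giving Zn = +2.
Ligands are named alphabetically: acetylacetonato before isothiocyanato.
The complex ion is anionic, so zinc takes the -ate form zincate(II).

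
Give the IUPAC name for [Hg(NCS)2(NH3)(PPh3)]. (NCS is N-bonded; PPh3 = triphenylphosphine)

amminediisothiocyanato(triphenylphosphine)mercury(II)

There is no counter-ion, so the complex is neutral overall.
Ligand charges: 2×isothiocyanato (-1 each), 1×triphenylphosphine (neutral), 1×ammine (neutral); total -2. So Hg + (-2) = 0, giving Hg = +2.
Ligands are named alphabetically: ammine before isothiocyanato before triphenylphosphine.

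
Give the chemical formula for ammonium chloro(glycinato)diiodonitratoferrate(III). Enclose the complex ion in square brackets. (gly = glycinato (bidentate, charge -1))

Ligands: 1 glycinato (gly, -1), 2 iodo (I, -1), 1 chloro (Cl, -1), 1 nitrato (NO3, -1). Ligand charge sum = -5.
With Fe in oxidation state +3, the complex ion is [Fe...]^2−.
Charge balance with ammonium (+1) requires 1 complex ion per 2 ammonium.

(NH4)2[FeCl(gly)I2(NO3)]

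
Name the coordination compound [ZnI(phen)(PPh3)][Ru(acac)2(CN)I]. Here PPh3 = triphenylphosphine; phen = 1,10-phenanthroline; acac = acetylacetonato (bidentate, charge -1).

iodo(1,10-phenanthroline)(triphenylphosphine)zinc(II) bis(acetylacetonato)cyanoiodoruthenate(III)

Both ions are complex: the cation is named first with the plain metal name, the anion second with the -ate form; each ion's ligands are alphabetised independently.
Zinc is always +2 in its complexes; the cation's ligand charges sum to -1, so the complex cation is 1+.
A 1:1 salt means the anion carries the equal and opposite charge, 1−.
Anion: ligand charges sum to -4; for the ion to be 1−, Ru = +3.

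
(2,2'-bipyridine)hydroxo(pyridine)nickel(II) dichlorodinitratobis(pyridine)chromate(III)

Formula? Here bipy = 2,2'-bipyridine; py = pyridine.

Cation [Ni…]: ligand charges -1, Ni(II) ⇒ ion charge 1+.
Anion [Cr…]: ligand charges -4, Cr(III) ⇒ ion charge 1−.
One 1+ cation balances one 1− anion.

[Ni(bipy)(OH)(py)][CrCl2(NO3)2(py)2]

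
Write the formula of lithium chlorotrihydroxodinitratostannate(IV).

Li2[SnCl(NO3)2(OH)3]

Ligands: 2 nitrato (NO3, -1), 1 chloro (Cl, -1), 3 hydroxo (OH, -1). Ligand charge sum = -6.
Charge balance with lithium (+1) requires 1 complex ion per 2 lithium.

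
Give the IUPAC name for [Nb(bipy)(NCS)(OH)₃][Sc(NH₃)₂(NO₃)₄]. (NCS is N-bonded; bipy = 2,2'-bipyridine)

(2,2'-bipyridine)trihydroxoisothiocyanatoniobium(V) diamminetetranitratoscandate(III)

Scandium is always +3 in its complexes; the anion's ligand charges sum to -4, so the complex anion is 1−.
A 1:1 salt means the cation carries the equal and opposite charge, 1+.
Cation: ligand charges sum to -4; for the ion to be 1+, Nb = +5.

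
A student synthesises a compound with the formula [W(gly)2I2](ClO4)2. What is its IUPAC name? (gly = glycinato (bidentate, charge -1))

The 2 perchlorate counter-ions carry a total charge of -2, so each complex ion is 2+.
Ligand charges: 2×glycinato (-1 each), 2×iodo (-1 each); total -4. So W + (-4) = 2+, giving W = +6.
Ligands are named alphabetically: glycinato before iodo.

bis(glycinato)diiodotungsten(VI) perchlorate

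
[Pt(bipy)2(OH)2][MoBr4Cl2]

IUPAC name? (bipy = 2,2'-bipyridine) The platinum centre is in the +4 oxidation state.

bis(2,2'-bipyridine)dihydroxoplatinum(IV) tetrabromodichloromolybdate(IV)

Pt is given as +4; the cation's ligand charges sum to -2, so the complex cation is 2+.
A 1:1 salt means the anion carries the equal and opposite charge, 2−.
Anion: ligand charges sum to -6; for the ion to be 2−, Mo = +4.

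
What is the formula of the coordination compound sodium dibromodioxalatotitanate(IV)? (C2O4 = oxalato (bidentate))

Na2[TiBr2(C2O4)2]

Ligands: 2 bromo (Br, -1), 2 oxalato (C2O4, -2). Ligand charge sum = -6.
With Ti in oxidation state +4, the complex ion is [Ti...]^2−.
Charge balance with sodium (+1) requires 1 complex ion per 2 sodium.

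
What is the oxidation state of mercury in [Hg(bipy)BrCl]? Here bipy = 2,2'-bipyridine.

No counter-ion: the bracketed complex is neutral.
Ligand charges: 1×Cl = -1; 1×Br = -1; 1×bipy neutral; sum -2.
Hg + (-2) = 0 ⇒ Hg is +2.

+2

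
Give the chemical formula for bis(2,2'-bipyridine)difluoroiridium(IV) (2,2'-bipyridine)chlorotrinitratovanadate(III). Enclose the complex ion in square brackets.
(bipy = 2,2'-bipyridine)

Cation [Ir…]: ligand charges -2, Ir(IV) ⇒ ion charge 2+.
Anion [V…]: ligand charges -4, V(III) ⇒ ion charge 1−.

[Ir(bipy)2F2][V(bipy)Cl(NO3)3]2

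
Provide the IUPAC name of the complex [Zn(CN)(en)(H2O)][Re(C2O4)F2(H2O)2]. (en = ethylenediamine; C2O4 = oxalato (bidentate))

Both ions are complex: the cation is named first with the plain metal name, the anion second with the -ate form; each ion's ligands are alphabetised independently.
Zinc is always +2 in its complexes; the cation's ligand charges sum to -1, so the complex cation is 1+.
A 1:1 salt means the anion carries the equal and opposite charge, 1−.
Anion: ligand charges sum to -4; for the ion to be 1−, Re = +3.

aquacyano(ethylenediamine)zinc(II) diaquadifluorooxalatorhenate(III)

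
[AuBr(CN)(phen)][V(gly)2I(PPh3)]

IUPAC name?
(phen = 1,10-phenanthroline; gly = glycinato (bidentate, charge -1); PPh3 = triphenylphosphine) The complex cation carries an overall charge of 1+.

bromocyano(1,10-phenanthroline)gold(III) bis(glycinato)iodo(triphenylphosphine)vanadate(II)

The complex cation is given as 1+; its ligand charges sum to -2, so Au = +3.
A 1:1 salt means the anion carries the equal and opposite charge, 1−.
Anion: ligand charges sum to -3; for the ion to be 1−, V = +2.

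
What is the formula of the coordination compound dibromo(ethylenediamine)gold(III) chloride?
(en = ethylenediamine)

[AuBr2(en)]Cl

Ligands: 1 ethylenediamine (en, neutral), 2 bromo (Br, -1). Ligand charge sum = -2.
Charge balance with chloride (-1) requires 1 complex ion per 1 chloride.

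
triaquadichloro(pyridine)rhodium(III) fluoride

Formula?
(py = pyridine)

Ligands: 2 chloro (Cl, -1), 3 aqua (H2O, neutral), 1 pyridine (py, neutral). Ligand charge sum = -2.
With Rh in oxidation state +3, the complex ion is [Rh...]^1+.
Charge balance with fluoride (-1) requires 1 complex ion per 1 fluoride.

[RhCl2(H2O)3(py)]F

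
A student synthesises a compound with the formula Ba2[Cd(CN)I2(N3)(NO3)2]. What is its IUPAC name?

barium azidocyanodiiododinitratocadmate(II)

The 2 barium counter-ions carry a total charge of +4, so each complex ion is 4−.
Ligand charges: 1×azido (-1 each), 1×cyano (-1 each), 2×iodo (-1 each), 2×nitrato (-1 each); total -6. So Cd + (-6) = 4−, giving Cd = +2.
Ligands are named alphabetically: azido before cyano before iodo before nitrato.
The complex ion is anionic, so cadmium takes the -ate form cadmate(II).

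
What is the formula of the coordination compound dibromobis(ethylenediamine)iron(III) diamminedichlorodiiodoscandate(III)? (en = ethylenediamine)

[FeBr2(en)2][ScCl2I2(NH3)2]

Cation [Fe…]: ligand charges -2, Fe(III) ⇒ ion charge 1+.
Anion [Sc…]: ligand charges -4, Sc(III) ⇒ ion charge 1−.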